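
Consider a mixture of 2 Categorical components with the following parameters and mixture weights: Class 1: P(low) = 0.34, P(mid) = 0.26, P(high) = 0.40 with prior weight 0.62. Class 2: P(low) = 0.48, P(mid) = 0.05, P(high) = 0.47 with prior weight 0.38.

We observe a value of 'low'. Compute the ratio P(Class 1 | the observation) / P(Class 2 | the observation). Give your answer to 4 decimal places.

1.1557

Only the two components matter; the odds are (w_i f_i(x)) / (w_j f_j(x)).
Component likelihoods at x = 'low':
  f_1 = P(low | comp) = 0.34
  f_2 = P(low | comp) = 0.48
0.2108 / 0.1824 ≈ 1.1557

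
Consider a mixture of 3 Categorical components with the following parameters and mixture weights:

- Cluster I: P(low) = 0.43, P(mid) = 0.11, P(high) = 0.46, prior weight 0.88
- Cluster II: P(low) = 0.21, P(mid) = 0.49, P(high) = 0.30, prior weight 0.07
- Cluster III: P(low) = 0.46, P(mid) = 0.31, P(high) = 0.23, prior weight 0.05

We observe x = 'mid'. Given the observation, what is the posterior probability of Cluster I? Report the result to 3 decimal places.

0.660

Apply Bayes' rule: the posterior for each component is proportional to its prior times its likelihood at x.
Categorical probabilities:
  L_I = P(mid | comp) = 0.11
  L_II = P(mid | comp) = 0.49
  L_III = P(mid | comp) = 0.31
Prior × likelihood for each component:
  P(Z=I)·L_I = 0.88 × 0.11 = 0.0968
  P(Z=II)·L_II = 0.07 × 0.49 = 0.0343
  P(Z=III)·L_III = 0.05 × 0.31 = 0.0155
Marginal: 0.0968 + 0.0343 + 0.0155 = 0.1466
P(Cluster I | 'mid') ≈ 0.660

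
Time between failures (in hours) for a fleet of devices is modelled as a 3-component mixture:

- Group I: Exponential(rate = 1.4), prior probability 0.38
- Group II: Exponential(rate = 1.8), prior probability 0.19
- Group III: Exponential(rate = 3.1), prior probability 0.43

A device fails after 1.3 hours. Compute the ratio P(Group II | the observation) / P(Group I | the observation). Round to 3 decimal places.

0.382

Only the two components matter; the odds are (w_i f_i(x)) / (w_j f_j(x)).
Evaluate each component's likelihood at the observed value:
  L_I = 1.4·e^(−1.4·1.3) = 1.4·e^(−1.8200) = 0.226836
  L_II = 1.8·e^(−1.8·1.3) = 1.8·e^(−2.3400) = 0.17339
  L_III = 3.1·e^(−3.1·1.3) = 3.1·e^(−4.0300) = 0.0551004
Odds = (0.19/0.38) × (0.17339/0.226836) = 0.5 × 0.764384 ≈ 0.382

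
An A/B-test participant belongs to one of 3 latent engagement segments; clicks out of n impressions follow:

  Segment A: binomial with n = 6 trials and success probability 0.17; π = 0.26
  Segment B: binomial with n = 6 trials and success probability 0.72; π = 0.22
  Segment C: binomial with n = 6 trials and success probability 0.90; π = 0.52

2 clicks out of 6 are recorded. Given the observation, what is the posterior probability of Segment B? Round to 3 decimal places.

0.163

The responsibility of component k is w_k f_k(x) divided by Σ_j w_j f_j(x).
Component likelihoods at x = 2 clicks out of 6:
  p_A = 0.205732
  p_B = 0.0477957
  p_C = 0.001215
Weight by the priors:
  w_A·p_A = 0.26 × 0.205732 = 0.0534903
  w_B·p_B = 0.22 × 0.0477957 = 0.010515
  w_C·p_C = 0.52 × 0.001215 = 0.0006318
Evidence: 0.0534903 + 0.010515 + 0.0006318 = 0.0646371
P(Segment B | 2 clicks out of 6) ≈ 0.163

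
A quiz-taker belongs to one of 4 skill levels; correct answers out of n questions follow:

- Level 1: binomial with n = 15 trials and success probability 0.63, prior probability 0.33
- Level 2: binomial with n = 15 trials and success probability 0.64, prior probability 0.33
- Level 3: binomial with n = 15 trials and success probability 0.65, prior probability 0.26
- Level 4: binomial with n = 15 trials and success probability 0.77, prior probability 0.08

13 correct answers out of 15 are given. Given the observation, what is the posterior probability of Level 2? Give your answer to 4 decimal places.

0.2586

By Bayes' theorem, P(k | x) = π_k f_k(x) / Σ_j π_j f_j(x).
Binomial probabilities:
  f_1 = C(15,13)·0.63^13·0.37^2 = 105·0.00246279·0.1369 = 0.0354014
  f_2 = C(15,13)·0.64^13·0.36^2 = 105·0.00302231·0.1296 = 0.0411277
  f_3 = C(15,13)·0.65^13·0.35^2 = 105·0.00369721·0.1225 = 0.0475553
  f_4 = C(15,13)·0.77^13·0.23^2 = 105·0.0334487·0.0529 = 0.185791
Prior × likelihood for each component:
  π_1·f_1 = 0.33 × 0.0354014 = 0.0116824
  π_2·f_2 = 0.33 × 0.0411277 = 0.0135721
  π_3·f_3 = 0.26 × 0.0475553 = 0.0123644
  π_4·f_4 = 0.08 × 0.185791 = 0.0148633
Normaliser: 0.0116824 + 0.0135721 + 0.0123644 + 0.0148633 = 0.0524822
P(Level 2 | 13 correct answers out of 15) = 0.0135721 / 0.0524822 ≈ 0.2586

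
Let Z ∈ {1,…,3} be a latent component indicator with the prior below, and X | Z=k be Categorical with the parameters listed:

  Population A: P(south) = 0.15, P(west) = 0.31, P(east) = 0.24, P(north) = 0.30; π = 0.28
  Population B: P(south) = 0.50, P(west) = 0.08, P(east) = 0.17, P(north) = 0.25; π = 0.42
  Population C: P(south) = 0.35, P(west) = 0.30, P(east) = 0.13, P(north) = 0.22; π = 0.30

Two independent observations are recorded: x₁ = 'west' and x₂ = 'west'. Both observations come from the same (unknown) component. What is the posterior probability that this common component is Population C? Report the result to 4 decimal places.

P(component k | x) = P(Z=k)·f_k(x) / marginal(x), where marginal(x) = Σ_j P(Z=j)·f_j(x).
Since both observations come from the same component, the likelihood for component k is f_k(x₁)·f_k(x₂).
  f_A = [0.31] × [0.31] = 0.0961
  f_B = [0.08] × [0.08] = 0.0064
  f_C = [0.3] × [0.3] = 0.09
Weight by the priors:
  P(Z=A)·f_A = 0.28 × 0.0961 = 0.026908
  P(Z=B)·f_B = 0.42 × 0.0064 = 0.002688
  P(Z=C)·f_C = 0.30 × 0.09 = 0.027
Evidence: 0.026908 + 0.002688 + 0.027 = 0.056596
P(Population C | data) = 0.027 / 0.056596 ≈ 0.4771

0.4771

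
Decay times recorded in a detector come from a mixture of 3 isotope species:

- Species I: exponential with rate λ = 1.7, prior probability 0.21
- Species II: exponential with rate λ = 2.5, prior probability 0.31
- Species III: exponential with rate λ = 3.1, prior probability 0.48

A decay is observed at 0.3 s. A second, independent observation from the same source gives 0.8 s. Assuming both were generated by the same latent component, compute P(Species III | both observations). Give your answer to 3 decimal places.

The responsibility of component k is π_k f_k(x) divided by Σ_j π_j f_j(x).
Since both observations come from the same component, the likelihood for component k is f_k(x₁)·f_k(x₂).
  p_I = [1.7·e^(−1.7·0.3) = 1.7·e^(−0.5100) = 1.02084] × [0.436323] = 0.445417
  p_II = [2.5·e^(−2.5·0.3) = 2.5·e^(−0.7500) = 1.18092] × [0.338338] = 0.399549
  p_III = [3.1·e^(−3.1·0.3) = 3.1·e^(−0.9300) = 1.22312] × [0.259604] = 0.317526
Prior × likelihood for each component:
  π_I·p_I = 0.21 × 0.445417 = 0.0935377
  π_II·p_II = 0.31 × 0.399549 = 0.12386
  π_III·p_III = 0.48 × 0.317526 = 0.152412
Normaliser: 0.0935377 + 0.12386 + 0.152412 = 0.36981
Responsibility of Species III: 0.152412 / 0.36981 ≈ 0.412

0.412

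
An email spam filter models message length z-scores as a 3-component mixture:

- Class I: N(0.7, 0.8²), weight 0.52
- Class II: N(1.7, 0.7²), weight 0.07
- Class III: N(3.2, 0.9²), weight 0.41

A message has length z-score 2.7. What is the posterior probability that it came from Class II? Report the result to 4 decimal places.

Apply Bayes' rule: the posterior for each component is proportional to its prior times its likelihood at x.
Normal densities:
  p_I = 0.0219104
  p_II = 0.205426
  p_III = 0.37988
Unnormalised posteriors:
  P(Z=I)·p_I = 0.52 × 0.0219104 = 0.0113934
  P(Z=II)·p_II = 0.07 × 0.205426 = 0.0143798
  P(Z=III)·p_III = 0.41 × 0.37988 = 0.155751
Sum: 0.0113934 + 0.0143798 + 0.155751 = 0.181524
Responsibility of Class II: 0.0143798 / 0.181524 ≈ 0.0792

0.0792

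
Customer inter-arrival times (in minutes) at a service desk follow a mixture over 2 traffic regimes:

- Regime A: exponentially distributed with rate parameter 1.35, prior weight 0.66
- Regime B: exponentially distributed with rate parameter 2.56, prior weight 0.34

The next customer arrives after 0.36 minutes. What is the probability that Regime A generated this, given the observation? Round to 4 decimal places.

0.6128

Posterior ∝ prior × likelihood, so P(k | x) ∝ π_k f_k(x); normalise over all components.
Evaluate each component's likelihood at the observed value:
  p_A = 0.83036
  p_B = 1.01858
Weight by the priors:
  π_A·p_A = 0.66 × 0.83036 = 0.548038
  π_B·p_B = 0.34 × 1.01858 = 0.346316
Evidence: 0.548038 + 0.346316 = 0.894354
So the posterior for Regime A is 0.548038 / 0.894354 ≈ 0.6128.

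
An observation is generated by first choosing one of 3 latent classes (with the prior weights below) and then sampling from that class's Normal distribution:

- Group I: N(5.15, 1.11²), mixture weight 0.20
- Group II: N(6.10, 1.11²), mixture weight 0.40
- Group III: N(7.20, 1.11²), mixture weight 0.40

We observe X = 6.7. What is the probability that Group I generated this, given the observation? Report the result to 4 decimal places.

0.0964

The responsibility of component k is P(Z=k) f_k(x) divided by Σ_j P(Z=j) f_j(x).
Evaluate each component's likelihood at the observed value:
  L_I = (1/(1.11·√(2π)))·exp(−(6.7−5.15)²/(2·1.11²)) = 0.359407·exp(-0.97496) = 0.135571
  L_II = (1/(1.11·√(2π)))·exp(−(6.7−6.10)²/(2·1.11²)) = 0.359407·exp(-0.14609) = 0.310556
  L_III = (1/(1.11·√(2π)))·exp(−(6.7−7.20)²/(2·1.11²)) = 0.359407·exp(-0.10145) = 0.324733
Unnormalised posteriors:
  P(Z=I)·L_I = 0.20 × 0.135571 = 0.0271142
  P(Z=II)·L_II = 0.40 × 0.310556 = 0.124222
  P(Z=III)·L_III = 0.40 × 0.324733 = 0.129893
Normaliser: 0.0271142 + 0.124222 + 0.129893 = 0.28123
P(Group I | x) = 0.0271142 / 0.28123 ≈ 0.0964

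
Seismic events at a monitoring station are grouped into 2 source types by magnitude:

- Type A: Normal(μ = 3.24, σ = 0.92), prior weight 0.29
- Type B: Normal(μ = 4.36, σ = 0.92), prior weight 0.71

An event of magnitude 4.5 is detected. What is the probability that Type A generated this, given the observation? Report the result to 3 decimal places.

P(component k | x) = P(Z=k)·f_k(x) / marginal(x), where marginal(x) = Σ_j P(Z=j)·f_j(x).
Normal densities:
  L_A = (1/(0.92·√(2π)))·exp(−(4.5−3.24)²/(2·0.92²)) = 0.433633·exp(-0.93785) = 0.169753
  L_B = (1/(0.92·√(2π)))·exp(−(4.5−4.36)²/(2·0.92²)) = 0.433633·exp(-0.01158) = 0.428641
Prior × likelihood for each component:
  P(Z=A)·L_A = 0.29 × 0.169753 = 0.0492283
  P(Z=B)·L_B = 0.71 × 0.428641 = 0.304335
Evidence: 0.0492283 + 0.304335 = 0.353564
So the posterior for Type A is 0.0492283 / 0.353564 ≈ 0.139.

0.139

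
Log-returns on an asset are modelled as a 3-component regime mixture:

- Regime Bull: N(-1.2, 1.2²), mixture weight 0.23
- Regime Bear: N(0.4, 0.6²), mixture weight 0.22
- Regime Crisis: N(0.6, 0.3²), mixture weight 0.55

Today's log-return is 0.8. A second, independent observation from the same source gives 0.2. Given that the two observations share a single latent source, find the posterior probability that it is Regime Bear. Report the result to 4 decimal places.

0.1855

Posterior ∝ prior × likelihood, so P(k | x) ∝ π_k f_k(x); normalise over all components.
Since both observations come from the same component, the likelihood for component k is f_k(x₁)·f_k(x₂).
  p_Bull = [(1/(1.2·√(2π)))·exp(−(0.8−-1.2)²/(2·1.2²)) = 0.332452·exp(-1.38889) = 0.0828976] × [0.168332] = 0.0139543
  p_Bear = [(1/(0.6·√(2π)))·exp(−(0.8−0.4)²/(2·0.6²)) = 0.664904·exp(-0.22222) = 0.532413] × [0.628972] = 0.334873
  p_Crisis = [(1/(0.3·√(2π)))·exp(−(0.8−0.6)²/(2·0.3²)) = 1.329808·exp(-0.22222) = 1.06483] × [0.5467] = 0.582141
Prior × likelihood for each component:
  π_Bull·p_Bull = 0.23 × 0.0139543 = 0.0032095
  π_Bear·p_Bear = 0.22 × 0.334873 = 0.0736721
  π_Crisis·p_Crisis = 0.55 × 0.582141 = 0.320178
Normaliser: 0.0032095 + 0.0736721 + 0.320178 = 0.397059
Responsibility of Regime Bear: 0.0736721 / 0.397059 ≈ 0.1855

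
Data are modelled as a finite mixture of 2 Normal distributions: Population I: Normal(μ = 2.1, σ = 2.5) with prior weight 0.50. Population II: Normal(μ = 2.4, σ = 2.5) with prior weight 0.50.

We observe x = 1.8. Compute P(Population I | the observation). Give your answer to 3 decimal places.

0.505

By Bayes' theorem, P(k | x) = w_k f_k(x) / Σ_j w_j f_j(x).
Evaluate each component's likelihood at the observed value:
  L_I = 0.158432
  L_II = 0.155047
Weight by the priors:
  w_I·L_I = 0.50 × 0.158432 = 0.079216
  w_II·L_II = 0.50 × 0.155047 = 0.0775233
Marginal: 0.079216 + 0.0775233 = 0.156739
P(Population I | x) ≈ 0.505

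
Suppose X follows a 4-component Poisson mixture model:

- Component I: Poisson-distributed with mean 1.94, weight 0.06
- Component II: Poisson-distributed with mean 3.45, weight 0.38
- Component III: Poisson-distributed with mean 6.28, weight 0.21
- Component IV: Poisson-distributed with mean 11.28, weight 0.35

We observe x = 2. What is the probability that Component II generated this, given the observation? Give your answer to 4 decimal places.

0.7474

Posterior ∝ prior × likelihood, so P(k | x) ∝ π_k f_k(x); normalise over all components.
Component likelihoods at x = 2:
  f_I = e^(−1.94)·1.94^2/2! = 0.270422
  f_II = e^(−3.45)·3.45^2/2! = 0.188926
  f_III = e^(−6.28)·6.28^2/2! = 0.036942
  f_IV = e^(−11.28)·11.28^2/2! = 0.000803057
Multiply by the mixture weights:
  π_I·f_I = 0.06 × 0.270422 = 0.0162253
  π_II·f_II = 0.38 × 0.188926 = 0.071792
  π_III·f_III = 0.21 × 0.036942 = 0.00775781
  π_IV·f_IV = 0.35 × 0.000803057 = 0.00028107
Evidence: 0.0162253 + 0.071792 + 0.00775781 + 0.00028107 = 0.0960562
So the posterior for Component II is 0.071792 / 0.0960562 ≈ 0.7474.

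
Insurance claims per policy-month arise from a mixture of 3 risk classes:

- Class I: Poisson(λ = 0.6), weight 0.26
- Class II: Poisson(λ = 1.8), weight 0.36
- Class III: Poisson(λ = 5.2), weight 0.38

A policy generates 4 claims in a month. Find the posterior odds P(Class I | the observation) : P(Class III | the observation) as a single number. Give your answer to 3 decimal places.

0.012

Posterior odds = (π_i f_i(x)) / (π_j f_j(x)); the normalising sum cancels.
Poisson probabilities:
  p_I = 0.00296358
  p_II = 0.0723017
  p_III = 0.168063
Odds = (0.26/0.38) × (0.00296358/0.168063) = 0.684211 × 0.0176338 ≈ 0.012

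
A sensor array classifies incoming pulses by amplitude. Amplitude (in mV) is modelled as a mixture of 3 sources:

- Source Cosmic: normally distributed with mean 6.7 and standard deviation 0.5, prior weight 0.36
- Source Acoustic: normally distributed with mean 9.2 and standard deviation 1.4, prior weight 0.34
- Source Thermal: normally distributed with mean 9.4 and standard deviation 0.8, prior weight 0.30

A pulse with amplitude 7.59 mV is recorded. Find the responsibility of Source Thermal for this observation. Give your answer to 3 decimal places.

0.096

The responsibility of component k is π_k f_k(x) divided by Σ_j π_j f_j(x).
Normal densities:
  p_Cosmic = (1/(0.5·√(2π)))·exp(−(7.59−6.7)²/(2·0.5²)) = 0.797885·exp(-1.58420) = 0.163656
  p_Acoustic = (1/(1.4·√(2π)))·exp(−(7.59−9.2)²/(2·1.4²)) = 0.284959·exp(-0.66125) = 0.147097
  p_Thermal = (1/(0.8·√(2π)))·exp(−(7.59−9.4)²/(2·0.8²)) = 0.498678·exp(-2.55945) = 0.0385712
Prior × likelihood for each component:
  π_Cosmic·p_Cosmic = 0.36 × 0.163656 = 0.058916
  π_Acoustic·p_Acoustic = 0.34 × 0.147097 = 0.0500131
  π_Thermal·p_Thermal = 0.30 × 0.0385712 = 0.0115714
Sum: 0.058916 + 0.0500131 + 0.0115714 = 0.1205
So the posterior for Source Thermal is 0.0115714 / 0.1205 ≈ 0.096.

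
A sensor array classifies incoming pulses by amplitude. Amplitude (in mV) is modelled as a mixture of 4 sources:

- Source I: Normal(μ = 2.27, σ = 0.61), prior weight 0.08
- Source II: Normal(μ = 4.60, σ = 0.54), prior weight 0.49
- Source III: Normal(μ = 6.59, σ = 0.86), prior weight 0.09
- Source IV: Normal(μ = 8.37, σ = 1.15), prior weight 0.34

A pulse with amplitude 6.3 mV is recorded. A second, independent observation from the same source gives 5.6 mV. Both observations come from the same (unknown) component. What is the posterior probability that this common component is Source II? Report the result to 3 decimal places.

Posterior ∝ prior × likelihood, so P(k | x) ∝ P(Z=k) f_k(x); normalise over all components.
Since both observations come from the same component, the likelihood for component k is f_k(x₁)·f_k(x₂).
  L_I = [(1/(0.61·√(2π)))·exp(−(6.3−2.27)²/(2·0.61²)) = 0.654004·exp(-21.82330) = 2.17691e-10] × [2.21007e-07] = 4.81113e-17
  L_II = [(1/(0.54·√(2π)))·exp(−(6.3−4.60)²/(2·0.54²)) = 0.738782·exp(-4.95542) = 0.00520482] × [0.132997] = 0.000692224
  L_III = [(1/(0.86·√(2π)))·exp(−(6.3−6.59)²/(2·0.86²)) = 0.463886·exp(-0.05686) = 0.438248] × [0.239141] = 0.104803
  L_IV = [(1/(1.15·√(2π)))·exp(−(6.3−8.37)²/(2·1.15²)) = 0.346906·exp(-1.62000) = 0.0686523] × [0.0190706] = 0.00130924
Prior × likelihood for each component:
  P(Z=I)·L_I = 0.08 × 4.81113e-17 = 3.8489e-18
  P(Z=II)·L_II = 0.49 × 0.000692224 = 0.00033919
  P(Z=III)·L_III = 0.09 × 0.104803 = 0.00943226
  P(Z=IV)·L_IV = 0.34 × 0.00130924 = 0.000445142
Denominator: 3.8489e-18 + 0.00033919 + 0.00943226 + 0.000445142 = 0.0102166
Responsibility of Source II: 0.00033919 / 0.0102166 ≈ 0.033

0.033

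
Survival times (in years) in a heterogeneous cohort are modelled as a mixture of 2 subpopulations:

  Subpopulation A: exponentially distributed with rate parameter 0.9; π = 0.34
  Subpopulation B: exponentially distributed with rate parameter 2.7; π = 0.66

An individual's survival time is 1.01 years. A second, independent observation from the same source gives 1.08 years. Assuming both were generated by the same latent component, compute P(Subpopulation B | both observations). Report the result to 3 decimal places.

Apply Bayes' rule: the posterior for each component is proportional to its prior times its likelihood at x.
Since both observations come from the same component, the likelihood for component k is f_k(x₁)·f_k(x₂).
  f_A = [0.362634] × [0.340493] = 0.123474
  f_B = [0.176621] × [0.146205] = 0.0258228
Prior × likelihood for each component:
  π_A·f_A = 0.34 × 0.123474 = 0.0419813
  π_B·f_B = 0.66 × 0.0258228 = 0.0170431
Marginal: 0.0419813 + 0.0170431 = 0.0590244
P(Subpopulation B | x) ≈ 0.289

0.289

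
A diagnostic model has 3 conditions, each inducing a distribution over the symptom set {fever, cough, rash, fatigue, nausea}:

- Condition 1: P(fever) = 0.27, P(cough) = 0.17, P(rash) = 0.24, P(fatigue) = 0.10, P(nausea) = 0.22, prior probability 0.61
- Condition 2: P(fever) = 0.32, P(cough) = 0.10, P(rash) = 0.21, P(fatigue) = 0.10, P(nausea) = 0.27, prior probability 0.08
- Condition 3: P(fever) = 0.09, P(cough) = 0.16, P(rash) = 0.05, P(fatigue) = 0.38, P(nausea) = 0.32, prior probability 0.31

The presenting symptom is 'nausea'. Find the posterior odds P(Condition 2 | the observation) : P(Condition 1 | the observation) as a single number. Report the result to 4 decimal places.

0.1610

Since P(k|x) ∝ P(Z=k) f_k(x), the posterior odds are P(Z=i) f_i(x) / (P(Z=j) f_j(x)).
Categorical probabilities:
  f_1 = 0.22
  f_2 = 0.27
  f_3 = 0.32
Posterior odds = (P(Z=2)·f_2) / (P(Z=1)·f_1) = (0.08·0.27) / (0.61·0.22) = 0.0216 / 0.1342 ≈ 0.1610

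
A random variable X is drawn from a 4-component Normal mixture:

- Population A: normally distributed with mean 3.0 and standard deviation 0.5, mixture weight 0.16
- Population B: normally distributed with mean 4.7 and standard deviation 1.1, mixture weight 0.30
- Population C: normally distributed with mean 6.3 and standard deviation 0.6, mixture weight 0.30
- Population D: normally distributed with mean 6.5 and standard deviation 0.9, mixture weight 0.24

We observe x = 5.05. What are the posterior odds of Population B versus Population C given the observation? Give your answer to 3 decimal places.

4.542

Posterior odds = (π_i f_i(x)) / (π_j f_j(x)); the normalising sum cancels.
Component likelihoods at x = 5.05:
  p_A = (1/(0.5·√(2π)))·exp(−(5.05−3.0)²/(2·0.5²)) = 0.797885·exp(-8.40500) = 0.000178523
  p_B = (1/(1.1·√(2π)))·exp(−(5.05−4.7)²/(2·1.1²)) = 0.362675·exp(-0.05062) = 0.344773
  p_C = (1/(0.6·√(2π)))·exp(−(5.05−6.3)²/(2·0.6²)) = 0.664904·exp(-2.17014) = 0.0759066
  p_D = (1/(0.9·√(2π)))·exp(−(5.05−6.5)²/(2·0.9²)) = 0.443269·exp(-1.29784) = 0.121066
Posterior odds = (π_B·p_B) / (π_C·p_C) = (0.30·0.344773) / (0.30·0.0759066) = 0.103432 / 0.022772 ≈ 4.542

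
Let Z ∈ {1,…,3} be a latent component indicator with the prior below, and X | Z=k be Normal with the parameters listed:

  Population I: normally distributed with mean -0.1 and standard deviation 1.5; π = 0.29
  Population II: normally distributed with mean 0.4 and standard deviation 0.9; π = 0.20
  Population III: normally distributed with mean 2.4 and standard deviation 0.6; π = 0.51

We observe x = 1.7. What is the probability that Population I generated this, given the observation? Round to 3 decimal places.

0.156

P(component k | x) = π_k·f_k(x) / marginal(x), where marginal(x) = Σ_j π_j·f_j(x).
Component likelihoods at x = 1.7:
  L_I = 0.129457
  L_II = 0.156173
  L_III = 0.336664
Weight by the priors:
  π_I·L_I = 0.29 × 0.129457 = 0.0375426
  π_II·L_II = 0.20 × 0.156173 = 0.0312347
  π_III·L_III = 0.51 × 0.336664 = 0.171699
Sum: 0.0375426 + 0.0312347 + 0.171699 = 0.240476
Responsibility of Population I: 0.0375426 / 0.240476 ≈ 0.156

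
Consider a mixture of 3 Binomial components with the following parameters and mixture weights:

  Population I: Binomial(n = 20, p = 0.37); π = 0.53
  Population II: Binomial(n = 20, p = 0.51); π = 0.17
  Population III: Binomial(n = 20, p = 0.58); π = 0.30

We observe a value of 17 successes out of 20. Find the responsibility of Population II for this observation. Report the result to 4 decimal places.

0.0915

Posterior ∝ prior × likelihood, so P(k | x) ∝ π_k f_k(x); normalise over all components.
Evaluate each component's likelihood at the observed value:
  L_I = C(20,17)·0.37^17·0.63^3 = 1140·4.56488e-08·0.250047 = 1.30124e-05
  L_II = C(20,17)·0.51^17·0.49^3 = 1140·1.0683e-05·0.117649 = 0.0014328
  L_III = C(20,17)·0.58^17·0.42^3 = 1140·9.51209e-05·0.074088 = 0.00803394
Multiply by the mixture weights:
  π_I·L_I = 0.53 × 1.30124e-05 = 6.89655e-06
  π_II·L_II = 0.17 × 0.0014328 = 0.000243576
  π_III·L_III = 0.30 × 0.00803394 = 0.00241018
Sum: 6.89655e-06 + 0.000243576 + 0.00241018 = 0.00266065
P(Population II | 17 successes out of 20) ≈ 0.0915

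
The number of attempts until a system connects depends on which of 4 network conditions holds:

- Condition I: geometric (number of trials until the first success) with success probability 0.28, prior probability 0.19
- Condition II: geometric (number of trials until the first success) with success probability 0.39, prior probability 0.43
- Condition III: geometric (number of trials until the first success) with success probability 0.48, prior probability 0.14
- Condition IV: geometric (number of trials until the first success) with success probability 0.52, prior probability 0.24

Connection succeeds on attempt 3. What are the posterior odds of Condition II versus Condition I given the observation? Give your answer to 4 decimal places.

Since P(k|x) ∝ π_k f_k(x), the posterior odds are π_i f_i(x) / (π_j f_j(x)).
Component likelihoods at x = 3:
  L_I = 0.28·(1−0.28)^2 = 0.28·0.5184 = 0.145152
  L_II = 0.39·(1−0.39)^2 = 0.39·0.3721 = 0.145119
  L_III = 0.48·(1−0.48)^2 = 0.48·0.2704 = 0.129792
  L_IV = 0.52·(1−0.52)^2 = 0.52·0.2304 = 0.119808
0.0624012 / 0.0275789 ≈ 2.2626

2.2626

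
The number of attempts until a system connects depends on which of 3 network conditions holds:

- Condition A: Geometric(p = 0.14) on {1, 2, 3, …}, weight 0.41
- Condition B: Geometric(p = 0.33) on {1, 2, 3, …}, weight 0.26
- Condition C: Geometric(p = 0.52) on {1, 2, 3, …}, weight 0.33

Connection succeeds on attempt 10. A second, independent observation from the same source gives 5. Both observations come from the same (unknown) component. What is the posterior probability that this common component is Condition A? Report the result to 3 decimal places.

By Bayes' theorem, P(k | x) = w_k f_k(x) / Σ_j w_j f_j(x).
Since both observations come from the same component, the likelihood for component k is f_k(x₁)·f_k(x₂).
  p_A = [0.0360258] × [0.0765811] = 0.0027589
  p_B = [0.00897816] × [0.0664987] = 0.000597036
  p_C = [0.000703355] × [0.0276038] = 1.94152e-05
Prior × likelihood for each component:
  w_A·p_A = 0.41 × 0.0027589 = 0.00113115
  w_B·p_B = 0.26 × 0.000597036 = 0.000155229
  w_C·p_C = 0.33 × 1.94152e-05 = 6.40703e-06
Marginal: 0.00113115 + 0.000155229 + 6.40703e-06 = 0.00129279
So the posterior for Condition A is 0.00113115 / 0.00129279 ≈ 0.875.

0.875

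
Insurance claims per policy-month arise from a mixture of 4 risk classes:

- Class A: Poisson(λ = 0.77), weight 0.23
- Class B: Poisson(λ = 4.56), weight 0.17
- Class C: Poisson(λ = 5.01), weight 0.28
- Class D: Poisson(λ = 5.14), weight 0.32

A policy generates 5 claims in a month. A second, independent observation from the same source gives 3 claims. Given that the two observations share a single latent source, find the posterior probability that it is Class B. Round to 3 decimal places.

0.252

By Bayes' theorem, P(k | x) = w_k f_k(x) / Σ_j w_j f_j(x).
Since both observations come from the same component, the likelihood for component k is f_k(x₁)·f_k(x₂).
  f_A = [e^(−0.77)·0.77^5/5! = 0.0010444] × [0.0352301] = 3.67942e-05
  f_B = [e^(−4.56)·4.56^5/5! = 0.171894] × [0.165333] = 0.0284198
  f_C = [e^(−5.01)·5.01^5/5! = 0.175466] × [0.139813] = 0.0245323
  f_D = [e^(−5.14)·5.14^5/5! = 0.17513] × [0.132576] = 0.023218
Unnormalised posteriors:
  w_A·f_A = 0.23 × 3.67942e-05 = 8.46267e-06
  w_B·f_B = 0.17 × 0.0284198 = 0.00483136
  w_C·f_C = 0.28 × 0.0245323 = 0.00686905
  w_D·f_D = 0.32 × 0.023218 = 0.00742977
Normaliser: 8.46267e-06 + 0.00483136 + 0.00686905 + 0.00742977 = 0.0191386
Responsibility of Class B: 0.00483136 / 0.0191386 ≈ 0.252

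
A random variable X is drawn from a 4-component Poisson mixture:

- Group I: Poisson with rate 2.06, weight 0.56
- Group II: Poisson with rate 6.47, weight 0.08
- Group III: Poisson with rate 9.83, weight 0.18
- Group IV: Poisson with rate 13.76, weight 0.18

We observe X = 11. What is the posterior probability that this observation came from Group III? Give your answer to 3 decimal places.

0.520

The responsibility of component k is π_k f_k(x) divided by Σ_j π_j f_j(x).
Evaluate each component's likelihood at the observed value:
  L_I = e^(−2.06)·2.06^11/11! = 9.05184e-06
  L_II = e^(−6.47)·6.47^11/11! = 0.032278
  L_III = e^(−9.83)·9.83^11/11! = 0.11164
  L_IV = e^(−13.76)·13.76^11/11! = 0.0886656
Prior × likelihood for each component:
  π_I·L_I = 0.56 × 9.05184e-06 = 5.06903e-06
  π_II·L_II = 0.08 × 0.032278 = 0.00258224
  π_III·L_III = 0.18 × 0.11164 = 0.0200951
  π_IV·L_IV = 0.18 × 0.0886656 = 0.0159598
Evidence: 5.06903e-06 + 0.00258224 + 0.0200951 + 0.0159598 = 0.0386422
So the posterior for Group III is 0.0200951 / 0.0386422 ≈ 0.520.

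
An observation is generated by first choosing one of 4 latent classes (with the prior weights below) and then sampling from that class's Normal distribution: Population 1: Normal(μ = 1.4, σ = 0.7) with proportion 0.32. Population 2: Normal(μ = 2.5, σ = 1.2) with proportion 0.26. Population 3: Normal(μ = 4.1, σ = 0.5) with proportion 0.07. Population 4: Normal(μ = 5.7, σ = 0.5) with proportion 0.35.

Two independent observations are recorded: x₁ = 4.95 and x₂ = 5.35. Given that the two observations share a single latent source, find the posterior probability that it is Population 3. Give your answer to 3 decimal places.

Apply Bayes' rule: the posterior for each component is proportional to its prior times its likelihood at x.
Since both observations come from the same component, the likelihood for component k is f_k(x₁)·f_k(x₂).
  f_1 = [1.48224e-06] × [6.94137e-08] = 1.02888e-13
  f_2 = [0.0413592] × [0.0198099] = 0.000819321
  f_3 = [0.188098] × [0.0350566] = 0.00659408
  f_4 = [0.259035] × [0.624508] = 0.16177
Weight by the priors:
  w_1·f_1 = 0.32 × 1.02888e-13 = 3.2924e-14
  w_2·f_2 = 0.26 × 0.000819321 = 0.000213024
  w_3·f_3 = 0.07 × 0.00659408 = 0.000461586
  w_4·f_4 = 0.35 × 0.16177 = 0.0566193
Normaliser: 3.2924e-14 + 0.000213024 + 0.000461586 + 0.0566193 = 0.0572939
P(Population 3 | x₁, x₂) = 0.000461586 / 0.0572939 ≈ 0.008

0.008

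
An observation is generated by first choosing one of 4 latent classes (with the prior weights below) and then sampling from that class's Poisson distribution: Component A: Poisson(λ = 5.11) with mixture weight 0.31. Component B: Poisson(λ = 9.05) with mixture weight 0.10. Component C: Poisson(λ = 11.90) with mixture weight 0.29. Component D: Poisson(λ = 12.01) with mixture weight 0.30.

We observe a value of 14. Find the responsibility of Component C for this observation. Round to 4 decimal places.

By Bayes' theorem, P(k | x) = P(Z=k) f_k(x) / Σ_j P(Z=j) f_j(x).
Component likelihoods at x = 14:
  p_A = 0.000573112
  p_B = 0.0332895
  p_C = 0.0889498
  p_D = 0.0906394
Multiply by the mixture weights:
  P(Z=A)·p_A = 0.31 × 0.000573112 = 0.000177665
  P(Z=B)·p_B = 0.10 × 0.0332895 = 0.00332895
  P(Z=C)·p_C = 0.29 × 0.0889498 = 0.0257954
  P(Z=D)·p_D = 0.30 × 0.0906394 = 0.0271918
Marginal: 0.000177665 + 0.00332895 + 0.0257954 + 0.0271918 = 0.0564939
P(Component C | 14) ≈ 0.4566

0.4566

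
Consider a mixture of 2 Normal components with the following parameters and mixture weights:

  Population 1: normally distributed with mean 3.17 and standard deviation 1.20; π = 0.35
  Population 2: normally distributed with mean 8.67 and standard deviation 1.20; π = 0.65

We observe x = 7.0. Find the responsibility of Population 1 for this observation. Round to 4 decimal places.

0.0086

Apply Bayes' rule: the posterior for each component is proportional to its prior times its likelihood at x.
Evaluate each component's likelihood at the observed value:
  p_1 = (1/(1.20·√(2π)))·exp(−(7.0−3.17)²/(2·1.20²)) = 0.332452·exp(-5.09337) = 0.00204036
  p_2 = (1/(1.20·√(2π)))·exp(−(7.0−8.67)²/(2·1.20²)) = 0.332452·exp(-0.96837) = 0.126233
Multiply by the mixture weights:
  P(Z=1)·p_1 = 0.35 × 0.00204036 = 0.000714127
  P(Z=2)·p_2 = 0.65 × 0.126233 = 0.0820513
Normaliser: 0.000714127 + 0.0820513 = 0.0827654
P(Population 1 | the observation) = 0.000714127 / 0.0827654 ≈ 0.0086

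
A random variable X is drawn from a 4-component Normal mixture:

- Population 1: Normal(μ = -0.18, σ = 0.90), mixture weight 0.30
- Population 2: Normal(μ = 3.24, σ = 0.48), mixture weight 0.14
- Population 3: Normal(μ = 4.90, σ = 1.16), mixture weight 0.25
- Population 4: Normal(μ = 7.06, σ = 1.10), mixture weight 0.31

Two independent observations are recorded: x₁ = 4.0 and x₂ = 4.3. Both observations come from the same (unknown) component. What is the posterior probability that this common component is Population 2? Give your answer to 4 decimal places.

0.1116

Posterior ∝ prior × likelihood, so P(k | x) ∝ π_k f_k(x); normalise over all components.
Since both observations come from the same component, the likelihood for component k is f_k(x₁)·f_k(x₂).
  L_1 = [9.17517e-06] × [1.84559e-06] = 1.69336e-11
  L_2 = [0.237297] × [0.0725603] = 0.0172184
  L_3 = [0.254529] × [0.300855] = 0.0765763
  L_4 = [0.00757043] × [0.0155761] = 0.000117918
Unnormalised posteriors:
  π_1·L_1 = 0.30 × 1.69336e-11 = 5.08007e-12
  π_2·L_2 = 0.14 × 0.0172184 = 0.00241057
  π_3·L_3 = 0.25 × 0.0765763 = 0.0191441
  π_4·L_4 = 0.31 × 0.000117918 = 3.65545e-05
Evidence: 5.08007e-12 + 0.00241057 + 0.0191441 + 3.65545e-05 = 0.0215912
P(Population 2 | x₁,x₂) ≈ 0.1116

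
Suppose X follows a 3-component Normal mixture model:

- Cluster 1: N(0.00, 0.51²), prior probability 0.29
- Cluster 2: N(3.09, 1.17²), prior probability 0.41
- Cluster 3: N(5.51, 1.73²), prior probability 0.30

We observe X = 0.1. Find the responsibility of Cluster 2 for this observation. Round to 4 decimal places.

By Bayes' theorem, P(k | x) = π_k f_k(x) / Σ_j π_j f_j(x).
Evaluate each component's likelihood at the observed value:
  p_1 = (1/(0.51·√(2π)))·exp(−(0.1−0.00)²/(2·0.51²)) = 0.782240·exp(-0.01922) = 0.767346
  p_2 = (1/(1.17·√(2π)))·exp(−(0.1−3.09)²/(2·1.17²)) = 0.340976·exp(-3.26543) = 0.0130186
  p_3 = (1/(1.73·√(2π)))·exp(−(0.1−5.51)²/(2·1.73²)) = 0.230602·exp(-4.88959) = 0.00173517
Unnormalised posteriors:
  π_1·p_1 = 0.29 × 0.767346 = 0.22253
  π_2·p_2 = 0.41 × 0.0130186 = 0.00533764
  π_3·p_3 = 0.30 × 0.00173517 = 0.000520552
Sum: 0.22253 + 0.00533764 + 0.000520552 = 0.228389
P(Cluster 2 | the observation) ≈ 0.0234

0.0234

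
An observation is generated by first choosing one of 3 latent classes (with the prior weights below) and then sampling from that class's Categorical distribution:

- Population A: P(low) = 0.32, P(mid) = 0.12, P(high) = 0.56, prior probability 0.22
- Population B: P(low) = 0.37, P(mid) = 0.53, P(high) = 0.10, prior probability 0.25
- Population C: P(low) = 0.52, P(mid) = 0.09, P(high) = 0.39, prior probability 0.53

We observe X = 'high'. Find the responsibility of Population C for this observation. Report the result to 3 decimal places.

0.582

Posterior ∝ prior × likelihood, so P(k | x) ∝ π_k f_k(x); normalise over all components.
Categorical probabilities:
  f_A = P(high | comp) = 0.56
  f_B = P(high | comp) = 0.10
  f_C = P(high | comp) = 0.39
Multiply by the mixture weights:
  π_A·f_A = 0.22 × 0.56 = 0.1232
  π_B·f_B = 0.25 × 0.1 = 0.025
  π_C·f_C = 0.53 × 0.39 = 0.2067
Normaliser: 0.1232 + 0.025 + 0.2067 = 0.3549
So the posterior for Population C is 0.2067 / 0.3549 ≈ 0.582.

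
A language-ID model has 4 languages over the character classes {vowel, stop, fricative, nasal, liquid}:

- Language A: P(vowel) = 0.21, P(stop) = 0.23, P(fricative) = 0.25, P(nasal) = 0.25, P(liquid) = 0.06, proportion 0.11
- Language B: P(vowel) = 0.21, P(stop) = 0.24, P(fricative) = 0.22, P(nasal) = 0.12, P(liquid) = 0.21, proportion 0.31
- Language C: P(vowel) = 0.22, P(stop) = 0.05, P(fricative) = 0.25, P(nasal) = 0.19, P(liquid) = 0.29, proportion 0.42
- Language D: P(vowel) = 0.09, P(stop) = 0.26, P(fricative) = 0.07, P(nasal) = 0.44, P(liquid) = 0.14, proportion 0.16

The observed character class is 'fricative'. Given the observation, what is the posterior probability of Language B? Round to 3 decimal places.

Apply Bayes' rule: the posterior for each component is proportional to its prior times its likelihood at x.
Component likelihoods at x = 'fricative':
  p_A = P(fricative | comp) = 0.25
  p_B = P(fricative | comp) = 0.22
  p_C = P(fricative | comp) = 0.25
  p_D = P(fricative | comp) = 0.07
Multiply by the mixture weights:
  π_A·p_A = 0.11 × 0.25 = 0.0275
  π_B·p_B = 0.31 × 0.22 = 0.0682
  π_C·p_C = 0.42 × 0.25 = 0.105
  π_D·p_D = 0.16 × 0.07 = 0.0112
Sum: 0.0275 + 0.0682 + 0.105 + 0.0112 = 0.2119
So the posterior for Language B is 0.0682 / 0.2119 ≈ 0.322.

0.322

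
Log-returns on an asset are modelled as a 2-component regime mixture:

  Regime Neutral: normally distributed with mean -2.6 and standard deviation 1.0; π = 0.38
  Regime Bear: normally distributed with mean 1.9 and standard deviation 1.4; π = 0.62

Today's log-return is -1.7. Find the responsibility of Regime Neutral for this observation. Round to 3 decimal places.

P(component k | x) = w_k·f_k(x) / marginal(x), where marginal(x) = Σ_j w_j·f_j(x).
Normal densities:
  L_Neutral = (1/(1.0·√(2π)))·exp(−(-1.7−-2.6)²/(2·1.0²)) = 0.398942·exp(-0.40500) = 0.266085
  L_Bear = (1/(1.4·√(2π)))·exp(−(-1.7−1.9)²/(2·1.4²)) = 0.284959·exp(-3.30612) = 0.010446
Prior × likelihood for each component:
  w_Neutral·L_Neutral = 0.38 × 0.266085 = 0.101112
  w_Bear·L_Bear = 0.62 × 0.010446 = 0.00647654
Sum: 0.101112 + 0.00647654 = 0.107589
P(Regime Neutral | data) = 0.101112 / 0.107589 ≈ 0.940

0.940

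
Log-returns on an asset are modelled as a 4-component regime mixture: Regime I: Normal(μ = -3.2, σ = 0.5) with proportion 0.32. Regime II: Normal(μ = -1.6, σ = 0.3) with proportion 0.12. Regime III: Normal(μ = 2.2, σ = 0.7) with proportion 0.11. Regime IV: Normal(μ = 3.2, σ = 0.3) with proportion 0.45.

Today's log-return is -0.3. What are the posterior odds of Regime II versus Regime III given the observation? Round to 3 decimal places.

0.125

The posterior odds equal the prior odds times the likelihood ratio: (P(Z=i)/P(Z=j))·(f_i(x)/f_j(x)).
Evaluate each component's likelihood at the observed value:
  f_I = (1/(0.5·√(2π)))·exp(−(-0.3−-3.2)²/(2·0.5²)) = 0.797885·exp(-16.82000) = 3.95464e-08
  f_II = (1/(0.3·√(2π)))·exp(−(-0.3−-1.6)²/(2·0.3²)) = 1.329808·exp(-9.38889) = 0.000111236
  f_III = (1/(0.7·√(2π)))·exp(−(-0.3−2.2)²/(2·0.7²)) = 0.569918·exp(-6.37755) = 0.000968449
  f_IV = (1/(0.3·√(2π)))·exp(−(-0.3−3.2)²/(2·0.3²)) = 1.329808·exp(-68.05556) = 3.69519e-30
1.33483e-05 / 0.000106529 ≈ 0.125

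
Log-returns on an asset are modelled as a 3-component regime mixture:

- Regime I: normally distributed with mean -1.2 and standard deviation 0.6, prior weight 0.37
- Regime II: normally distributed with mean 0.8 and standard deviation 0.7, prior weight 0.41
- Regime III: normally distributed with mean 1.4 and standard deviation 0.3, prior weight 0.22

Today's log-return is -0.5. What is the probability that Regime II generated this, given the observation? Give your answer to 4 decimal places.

0.2506

Apply Bayes' rule: the posterior for each component is proportional to its prior times its likelihood at x.
Normal densities:
  f_I = (1/(0.6·√(2π)))·exp(−(-0.5−-1.2)²/(2·0.6²)) = 0.664904·exp(-0.68056) = 0.336664
  f_II = (1/(0.7·√(2π)))·exp(−(-0.5−0.8)²/(2·0.7²)) = 0.569918·exp(-1.72449) = 0.101596
  f_III = (1/(0.3·√(2π)))·exp(−(-0.5−1.4)²/(2·0.3²)) = 1.329808·exp(-20.05556) = 2.59282e-09
Multiply by the mixture weights:
  w_I·f_I = 0.37 × 0.336664 = 0.124566
  w_II·f_II = 0.41 × 0.101596 = 0.0416543
  w_III·f_III = 0.22 × 2.59282e-09 = 5.7042e-10
Denominator: 0.124566 + 0.0416543 + 5.7042e-10 = 0.16622
So the posterior for Regime II is 0.0416543 / 0.16622 ≈ 0.2506.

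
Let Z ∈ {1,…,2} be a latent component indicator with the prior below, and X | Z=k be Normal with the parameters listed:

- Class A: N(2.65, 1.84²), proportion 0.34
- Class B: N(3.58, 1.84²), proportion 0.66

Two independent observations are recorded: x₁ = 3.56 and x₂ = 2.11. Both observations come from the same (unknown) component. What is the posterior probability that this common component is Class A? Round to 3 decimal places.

By Bayes' theorem, P(k | x) = w_k f_k(x) / Σ_j w_j f_j(x).
Since both observations come from the same component, the likelihood for component k is f_k(x₁)·f_k(x₂).
  L_A = [(1/(1.84·√(2π)))·exp(−(3.56−2.65)²/(2·1.84²)) = 0.216816·exp(-0.12230) = 0.191858] × [0.207678] = 0.0398445
  L_B = [(1/(1.84·√(2π)))·exp(−(3.56−3.58)²/(2·1.84²)) = 0.216816·exp(-0.00006) = 0.216804] × [0.157578] = 0.0341635
Prior × likelihood for each component:
  w_A·L_A = 0.34 × 0.0398445 = 0.0135471
  w_B·L_B = 0.66 × 0.0341635 = 0.0225479
Marginal: 0.0135471 + 0.0225479 = 0.036095
P(Class A | x) = 0.0135471 / 0.036095 ≈ 0.375

0.375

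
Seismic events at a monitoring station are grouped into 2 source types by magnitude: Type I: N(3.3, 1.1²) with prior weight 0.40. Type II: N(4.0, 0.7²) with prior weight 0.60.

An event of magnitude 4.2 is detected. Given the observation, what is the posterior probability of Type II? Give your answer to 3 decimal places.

0.760

The responsibility of component k is w_k f_k(x) divided by Σ_j w_j f_j(x).
Evaluate each component's likelihood at the observed value:
  p_I = (1/(1.1·√(2π)))·exp(−(4.2−3.3)²/(2·1.1²)) = 0.362675·exp(-0.33471) = 0.25951
  p_II = (1/(0.7·√(2π)))·exp(−(4.2−4.0)²/(2·0.7²)) = 0.569918·exp(-0.04082) = 0.547124
Multiply by the mixture weights:
  w_I·p_I = 0.40 × 0.25951 = 0.103804
  w_II·p_II = 0.60 × 0.547124 = 0.328274
Marginal: 0.103804 + 0.328274 = 0.432078
So the posterior for Type II is 0.328274 / 0.432078 ≈ 0.760.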